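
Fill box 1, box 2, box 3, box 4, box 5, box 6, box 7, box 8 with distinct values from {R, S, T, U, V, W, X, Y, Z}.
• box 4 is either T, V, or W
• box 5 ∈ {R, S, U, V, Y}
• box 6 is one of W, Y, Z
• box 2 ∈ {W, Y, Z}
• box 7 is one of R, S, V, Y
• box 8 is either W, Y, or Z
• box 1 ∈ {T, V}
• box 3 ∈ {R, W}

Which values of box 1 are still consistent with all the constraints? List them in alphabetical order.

The 8 variables together cover exactly {R, S, T, U, V, W, Y, Z} — 8 values for 8 variables — and U appears only in box 5's list, so box 5 = U.
The 7 still-open variables draw from only 7 values {R, S, T, V, W, Y, Z}, so each is used; only box 7 can be S, hence box 7 = S.
Among the 6 still-open variables, R fits only box 3 (and all 6 values in {R, T, V, W, Y, Z} must be used), so box 3 = R.
box 2, box 6, box 8 share exactly the 3 values {W, Y, Z}; by pigeonhole those values go to them, so strike W, Y, Z from box 4.
No further eliminations apply; box 1 can still be any of T, V.

T, V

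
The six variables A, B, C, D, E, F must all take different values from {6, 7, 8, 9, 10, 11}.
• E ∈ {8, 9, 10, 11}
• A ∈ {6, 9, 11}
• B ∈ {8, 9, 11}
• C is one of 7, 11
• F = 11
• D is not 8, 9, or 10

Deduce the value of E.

10

F's domain is down to {11}, so F = 11. So A, B, C, D, E can't be 11.
C's domain is down to {7}, so C = 7. Eliminate 7 elsewhere: D.
That leaves D = 6. So A can't be 6.
A's domain is down to {9}, so A = 9. Remove 9 from B, E.
B must be 8 (only option left). Remove 8 from E.
So E = 10.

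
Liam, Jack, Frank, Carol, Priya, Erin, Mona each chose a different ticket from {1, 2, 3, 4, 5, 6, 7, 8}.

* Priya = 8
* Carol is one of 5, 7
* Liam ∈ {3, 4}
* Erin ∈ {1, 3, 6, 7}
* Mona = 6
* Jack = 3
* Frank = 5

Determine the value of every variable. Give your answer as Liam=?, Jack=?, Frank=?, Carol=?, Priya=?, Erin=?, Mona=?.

Jack must be 3 (only option left). Strike 3 from Liam, Erin.
Frank must be 5 (only option left). Remove 5 from Carol.
Carol must be 7 (only option left). So Erin can't be 7.
Priya has just one choice, so Priya = 8.
Mona must be 6 (only option left). So Erin can't be 6.
Liam's domain is down to {4}, so Liam = 4.
Erin must be 1 (only option left).

Liam=4, Jack=3, Frank=5, Carol=7, Priya=8, Erin=1, Mona=6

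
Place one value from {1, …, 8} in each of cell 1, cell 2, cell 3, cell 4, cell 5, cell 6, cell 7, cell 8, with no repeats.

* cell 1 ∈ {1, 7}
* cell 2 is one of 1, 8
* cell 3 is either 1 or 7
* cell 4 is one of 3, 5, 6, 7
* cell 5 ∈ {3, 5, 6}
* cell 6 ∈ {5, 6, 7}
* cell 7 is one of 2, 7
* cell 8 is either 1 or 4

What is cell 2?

8

The 8 variables draw from only 8 values {1, 2, 3, 4, 5, 6, 7, 8}, so each is used; only cell 7 can be 2, hence cell 7 = 2.
The 7 still-open variables together cover exactly {1, 3, 4, 5, 6, 7, 8} — 7 values for 7 variables — and 4 appears only in cell 8's list, so cell 8 = 4.
The 6 still-open variables together cover exactly {1, 3, 5, 6, 7, 8} — 6 values for 6 variables — and 8 appears only in cell 2's list, so cell 2 = 8.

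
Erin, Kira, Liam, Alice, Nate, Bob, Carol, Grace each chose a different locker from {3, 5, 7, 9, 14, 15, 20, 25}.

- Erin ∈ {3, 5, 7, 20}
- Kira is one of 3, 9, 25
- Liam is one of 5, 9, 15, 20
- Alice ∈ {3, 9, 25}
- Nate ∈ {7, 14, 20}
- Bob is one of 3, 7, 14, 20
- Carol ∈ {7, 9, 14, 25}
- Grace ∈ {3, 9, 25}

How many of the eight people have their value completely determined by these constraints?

The 8 variables draw from only 8 values {3, 5, 7, 9, 14, 15, 20, 25}, so each is used; only Liam can be 15, hence Liam = 15.
The 7 still-open variables together cover exactly {3, 5, 7, 9, 14, 20, 25} — 7 values for 7 variables — and 5 appears only in Erin's list, so Erin = 5.
The 3 variables Kira, Alice, Grace are confined to {3, 9, 25}, which locks those values in; drop them from Bob, Carol.
Determined: Erin=5, Liam=15. The other people each still have more than one consistent value. That makes 2.

2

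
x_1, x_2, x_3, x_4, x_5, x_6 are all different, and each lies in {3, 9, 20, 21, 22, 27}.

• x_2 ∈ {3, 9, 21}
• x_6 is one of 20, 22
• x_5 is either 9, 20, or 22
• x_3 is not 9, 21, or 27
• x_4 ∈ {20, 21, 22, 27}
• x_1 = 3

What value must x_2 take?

x_1 has just one choice, so x_1 = 3. Remove 3 from x_2, x_3.
Among the 5 still-open variables, 27 fits only x_4 (and all 5 values in {9, 20, 21, 22, 27} must be used), so x_4 = 27.
Among the 4 still-open variables, 21 fits only x_2 (and all 4 values in {9, 20, 21, 22} must be used), so x_2 = 21.

21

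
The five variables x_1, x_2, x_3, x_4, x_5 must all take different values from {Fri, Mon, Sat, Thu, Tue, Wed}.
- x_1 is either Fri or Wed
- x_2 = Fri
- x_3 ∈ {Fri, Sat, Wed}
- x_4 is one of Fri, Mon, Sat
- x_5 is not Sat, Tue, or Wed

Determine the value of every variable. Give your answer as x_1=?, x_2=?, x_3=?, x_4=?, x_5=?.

x_1=Wed, x_2=Fri, x_3=Sat, x_4=Mon, x_5=Thu

x_2 has just one choice, so x_2 = Fri. Eliminate Fri elsewhere: x_1, x_3, x_4, x_5.
x_1 must be Wed (only option left). Remove Wed from x_3.
x_3 must be Sat (only option left). So x_4 can't be Sat.
x_4 must be Mon (only option left). So x_5 can't be Mon.
That leaves x_5 = Thu.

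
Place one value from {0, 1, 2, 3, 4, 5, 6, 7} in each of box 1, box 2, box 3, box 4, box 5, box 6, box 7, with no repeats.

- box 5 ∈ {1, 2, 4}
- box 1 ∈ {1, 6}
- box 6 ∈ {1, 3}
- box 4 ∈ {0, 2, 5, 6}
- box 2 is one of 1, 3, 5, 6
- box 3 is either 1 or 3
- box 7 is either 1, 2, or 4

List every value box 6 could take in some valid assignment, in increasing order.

1, 3

The 7 variables draw from only 7 values {0, 1, 2, 3, 4, 5, 6}, so each is used; only box 4 can be 0, hence box 4 = 0.
Among the 6 still-open variables, 5 fits only box 2 (and all 6 values in {1, 2, 3, 4, 5, 6} must be used), so box 2 = 5.
Among the 5 still-open variables, 6 fits only box 1 (and all 5 values in {1, 2, 3, 4, 6} must be used), so box 1 = 6.
box 3 and box 6 share exactly the 2 values {1, 3}; by pigeonhole those values go to them, so strike 1, 3 from box 5, box 7.
No further eliminations apply; box 6 can still be any of 1, 3.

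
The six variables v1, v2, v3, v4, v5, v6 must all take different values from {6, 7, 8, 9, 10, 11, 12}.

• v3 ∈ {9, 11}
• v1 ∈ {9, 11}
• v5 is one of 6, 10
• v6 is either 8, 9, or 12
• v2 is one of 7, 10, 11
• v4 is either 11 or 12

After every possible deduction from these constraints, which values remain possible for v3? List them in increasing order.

v1 and v3 share exactly the 2 values {9, 11}; by pigeonhole those values go to them, so strike 9, 11 from v2, v4, v6.
v4's domain is down to {12}, so v4 = 12. Eliminate 12 elsewhere: v6.
v6 has just one choice, so v6 = 8.
No further eliminations apply; v3 can still be any of 9, 11.

9, 11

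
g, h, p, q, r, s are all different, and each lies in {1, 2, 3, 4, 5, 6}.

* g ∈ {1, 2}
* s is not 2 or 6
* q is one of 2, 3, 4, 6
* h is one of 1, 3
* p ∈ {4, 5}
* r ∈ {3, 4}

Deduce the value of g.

2

The 6 variables together cover exactly {1, 2, 3, 4, 5, 6} — 6 values for 6 variables — and 6 appears only in q's list, so q = 6.
The 5 still-open variables draw from only 5 values {1, 2, 3, 4, 5}, so each is used; only g can be 2, hence g = 2.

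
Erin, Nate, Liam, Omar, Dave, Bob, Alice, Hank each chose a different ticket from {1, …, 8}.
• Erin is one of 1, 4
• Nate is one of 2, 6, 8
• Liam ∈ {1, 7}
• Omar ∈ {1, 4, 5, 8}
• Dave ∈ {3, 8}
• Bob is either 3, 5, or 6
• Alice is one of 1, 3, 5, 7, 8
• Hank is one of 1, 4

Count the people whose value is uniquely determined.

3

Among the 8 variables, 2 fits only Nate (and all 8 values in {1, 2, 3, 4, 5, 6, 7, 8} must be used), so Nate = 2.
The 7 still-open variables draw from only 7 values {1, 3, 4, 5, 6, 7, 8}, so each is used; only Bob can be 6, hence Bob = 6.
The 2 variables Erin and Hank are confined to {1, 4}, which locks those values in; drop them from Liam, Omar, Alice.
Liam must be 7 (only option left). So Alice can't be 7.
Determined: Nate=2, Liam=7, Bob=6. The other people each still have more than one consistent value. That makes 3.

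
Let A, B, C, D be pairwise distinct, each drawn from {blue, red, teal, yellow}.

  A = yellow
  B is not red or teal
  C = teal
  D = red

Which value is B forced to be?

blue

A's domain is down to {yellow}, so A = yellow. Remove yellow from B.
So B = blue.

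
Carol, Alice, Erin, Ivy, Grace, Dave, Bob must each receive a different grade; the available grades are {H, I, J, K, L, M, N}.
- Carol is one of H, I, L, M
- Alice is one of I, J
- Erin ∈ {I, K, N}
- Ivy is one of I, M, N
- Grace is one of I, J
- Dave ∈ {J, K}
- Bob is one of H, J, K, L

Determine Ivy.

M

The 2 variables Alice and Grace are confined to {I, J}, which locks those values in; drop them from Carol, Erin, Ivy, Dave, Bob.
Dave must be K (only option left). Strike K from Erin, Bob.
Erin's domain is down to {N}, so Erin = N. Strike N from Ivy.
So Ivy = M.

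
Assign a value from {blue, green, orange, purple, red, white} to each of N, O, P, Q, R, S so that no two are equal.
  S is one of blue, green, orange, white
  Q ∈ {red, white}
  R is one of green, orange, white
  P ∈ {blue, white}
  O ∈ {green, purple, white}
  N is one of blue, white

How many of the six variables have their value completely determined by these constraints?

Among the 6 variables, purple fits only O (and all 6 values in {blue, green, orange, purple, red, white} must be used), so O = purple.
The 5 still-open variables draw from only 5 values {blue, green, orange, red, white}, so each is used; only Q can be red, hence Q = red.
N and P between them cover only {blue, white} — a naked pair. Remove those values from R, S.
Determined: O=purple, Q=red. The other variables each still have more than one consistent value. That makes 2.

2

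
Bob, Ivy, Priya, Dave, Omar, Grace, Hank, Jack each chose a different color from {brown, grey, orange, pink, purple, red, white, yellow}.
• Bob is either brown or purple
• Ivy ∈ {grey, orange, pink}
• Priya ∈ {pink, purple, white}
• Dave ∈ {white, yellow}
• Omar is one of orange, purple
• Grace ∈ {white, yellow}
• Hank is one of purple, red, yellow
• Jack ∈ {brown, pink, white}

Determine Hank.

The 8 variables draw from only 8 values {brown, grey, orange, pink, purple, red, white, yellow}, so each is used; only Ivy can be grey, hence Ivy = grey.
Among the 7 still-open variables, orange fits only Omar (and all 7 values in {brown, orange, pink, purple, red, white, yellow} must be used), so Omar = orange.
The 6 still-open variables draw from only 6 values {brown, pink, purple, red, white, yellow}, so each is used; only Hank can be red, hence Hank = red.

red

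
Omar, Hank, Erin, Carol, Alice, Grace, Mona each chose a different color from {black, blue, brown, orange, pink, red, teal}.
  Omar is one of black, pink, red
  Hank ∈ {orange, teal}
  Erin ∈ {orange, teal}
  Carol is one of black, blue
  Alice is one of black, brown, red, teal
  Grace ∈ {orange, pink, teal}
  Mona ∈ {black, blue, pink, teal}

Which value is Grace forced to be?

The 7 variables draw from only 7 values {black, blue, brown, orange, pink, red, teal}, so each is used; only Alice can be brown, hence Alice = brown.
Among the 6 still-open variables, red fits only Omar (and all 6 values in {black, blue, orange, pink, red, teal} must be used), so Omar = red.
The 2 variables Hank and Erin are confined to {orange, teal}, which locks those values in; drop them from Grace, Mona.
So Grace = pink.

pink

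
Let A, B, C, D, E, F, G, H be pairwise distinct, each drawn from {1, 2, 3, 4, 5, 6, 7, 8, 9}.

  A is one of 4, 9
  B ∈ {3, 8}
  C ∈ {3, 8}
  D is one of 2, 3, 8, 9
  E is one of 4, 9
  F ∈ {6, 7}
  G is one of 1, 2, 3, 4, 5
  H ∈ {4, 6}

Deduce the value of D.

A and E share exactly the 2 values {4, 9}; by pigeonhole those values go to them, so strike 4, 9 from D, G, H.
H must be 6 (only option left). So F can't be 6.
F's domain is down to {7}, so F = 7.
B and C share exactly the 2 values {3, 8}; by pigeonhole those values go to them, so strike 3, 8 from D, G.
So D = 2.

2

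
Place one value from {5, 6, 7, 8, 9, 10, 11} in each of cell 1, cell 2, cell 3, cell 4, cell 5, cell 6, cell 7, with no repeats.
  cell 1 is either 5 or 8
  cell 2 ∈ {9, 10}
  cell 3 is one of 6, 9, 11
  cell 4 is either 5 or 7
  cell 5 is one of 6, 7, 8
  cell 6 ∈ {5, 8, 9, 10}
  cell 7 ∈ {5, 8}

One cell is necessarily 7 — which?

The 7 variables draw from only 7 values {5, 6, 7, 8, 9, 10, 11}, so each is used; only cell 3 can be 11, hence cell 3 = 11.
The 6 still-open variables draw from only 6 values {5, 6, 7, 8, 9, 10}, so each is used; only cell 5 can be 6, hence cell 5 = 6.
Among the 5 still-open variables, 7 fits only cell 4 (and all 5 values in {5, 7, 8, 9, 10} must be used), so cell 4 = 7.

cell 4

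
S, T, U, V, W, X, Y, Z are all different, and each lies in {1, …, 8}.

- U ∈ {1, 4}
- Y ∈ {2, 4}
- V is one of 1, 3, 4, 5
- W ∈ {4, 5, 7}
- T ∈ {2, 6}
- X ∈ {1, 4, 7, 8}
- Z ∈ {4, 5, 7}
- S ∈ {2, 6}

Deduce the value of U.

The 8 variables draw from only 8 values {1, 2, 3, 4, 5, 6, 7, 8}, so each is used; only V can be 3, hence V = 3.
Among the 7 still-open variables, 8 fits only X (and all 7 values in {1, 2, 4, 5, 6, 7, 8} must be used), so X = 8.
The 6 still-open variables draw from only 6 values {1, 2, 4, 5, 6, 7}, so each is used; only U can be 1, hence U = 1.

1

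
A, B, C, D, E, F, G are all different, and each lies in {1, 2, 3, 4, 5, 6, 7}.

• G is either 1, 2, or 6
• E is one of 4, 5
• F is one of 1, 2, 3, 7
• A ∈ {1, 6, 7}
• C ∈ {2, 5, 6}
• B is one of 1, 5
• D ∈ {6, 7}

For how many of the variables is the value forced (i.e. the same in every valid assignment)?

2

Among the 7 variables, 3 fits only F (and all 7 values in {1, 2, 3, 4, 5, 6, 7} must be used), so F = 3.
The 6 still-open variables draw from only 6 values {1, 2, 4, 5, 6, 7}, so each is used; only E can be 4, hence E = 4.
Determined: E=4, F=3. The other variables each still have more than one consistent value. That makes 2.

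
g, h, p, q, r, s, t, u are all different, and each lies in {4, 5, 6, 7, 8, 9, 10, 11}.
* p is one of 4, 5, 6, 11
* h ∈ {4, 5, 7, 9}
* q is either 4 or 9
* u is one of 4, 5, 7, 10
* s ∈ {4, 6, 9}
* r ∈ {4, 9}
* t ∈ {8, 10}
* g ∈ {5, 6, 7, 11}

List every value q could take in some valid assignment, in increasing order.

4, 9

The 8 variables together cover exactly {4, 5, 6, 7, 8, 9, 10, 11} — 8 values for 8 variables — and 8 appears only in t's list, so t = 8.
Among the 7 still-open variables, 10 fits only u (and all 7 values in {4, 5, 6, 7, 9, 10, 11} must be used), so u = 10.
q and r share exactly the 2 values {4, 9}; by pigeonhole those values go to them, so strike 4, 9 from h, p, s.
s must be 6 (only option left). So g, p can't be 6.
No further eliminations apply; q can still be any of 4, 9.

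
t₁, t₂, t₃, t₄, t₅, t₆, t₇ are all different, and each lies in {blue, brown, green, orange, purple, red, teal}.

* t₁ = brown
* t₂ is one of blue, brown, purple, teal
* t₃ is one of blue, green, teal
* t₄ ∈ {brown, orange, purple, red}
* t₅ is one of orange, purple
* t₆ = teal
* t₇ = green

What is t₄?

t₁ has just one choice, so t₁ = brown. Eliminate brown elsewhere: t₂, t₄.
That leaves t₆ = teal. Strike teal from t₂, t₃.
t₇ must be green (only option left). So t₃ can't be green.
t₃'s domain is down to {blue}, so t₃ = blue. Eliminate blue elsewhere: t₂.
t₂ has just one choice, so t₂ = purple. So t₄, t₅ can't be purple.
t₅ must be orange (only option left). So t₄ can't be orange.
So t₄ = red.

red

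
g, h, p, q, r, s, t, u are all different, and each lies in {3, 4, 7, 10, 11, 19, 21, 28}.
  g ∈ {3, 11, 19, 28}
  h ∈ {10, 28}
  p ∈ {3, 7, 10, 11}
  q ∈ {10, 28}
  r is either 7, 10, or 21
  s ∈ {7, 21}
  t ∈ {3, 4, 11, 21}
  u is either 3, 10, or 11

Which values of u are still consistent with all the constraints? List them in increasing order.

3, 11

Among the 8 variables, 4 fits only t (and all 8 values in {3, 4, 7, 10, 11, 19, 21, 28} must be used), so t = 4.
The 7 still-open variables draw from only 7 values {3, 7, 10, 11, 19, 21, 28}, so each is used; only g can be 19, hence g = 19.
h and q between them cover only {10, 28} — a naked pair. Remove those values from p, r, u.
r and s between them cover only {7, 21} — a naked pair. Remove those values from p.
No further eliminations apply; u can still be any of 3, 11.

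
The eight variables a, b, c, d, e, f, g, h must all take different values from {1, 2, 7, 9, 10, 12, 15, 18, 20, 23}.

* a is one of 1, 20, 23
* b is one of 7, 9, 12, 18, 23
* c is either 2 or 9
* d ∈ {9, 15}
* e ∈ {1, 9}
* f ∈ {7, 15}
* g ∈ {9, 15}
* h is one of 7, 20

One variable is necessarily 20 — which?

The 2 variables d and g are confined to {9, 15}, which locks those values in; drop them from b, c, e, f.
c must be 2 (only option left).
e has just one choice, so e = 1. Eliminate 1 elsewhere: a.
f has just one choice, so f = 7. So b, h can't be 7.
So 20 goes to h.

h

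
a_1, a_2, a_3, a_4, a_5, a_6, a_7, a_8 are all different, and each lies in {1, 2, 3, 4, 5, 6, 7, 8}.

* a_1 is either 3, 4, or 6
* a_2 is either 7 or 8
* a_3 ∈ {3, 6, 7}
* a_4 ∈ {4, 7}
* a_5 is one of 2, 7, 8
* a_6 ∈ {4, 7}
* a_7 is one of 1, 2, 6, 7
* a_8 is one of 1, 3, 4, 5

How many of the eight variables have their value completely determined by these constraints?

The 8 variables together cover exactly {1, 2, 3, 4, 5, 6, 7, 8} — 8 values for 8 variables — and 5 appears only in a_8's list, so a_8 = 5.
Among the 7 still-open variables, 1 fits only a_7 (and all 7 values in {1, 2, 3, 4, 6, 7, 8} must be used), so a_7 = 1.
The 6 still-open variables draw from only 6 values {2, 3, 4, 6, 7, 8}, so each is used; only a_5 can be 2, hence a_5 = 2.
The 5 still-open variables draw from only 5 values {3, 4, 6, 7, 8}, so each is used; only a_2 can be 8, hence a_2 = 8.
a_4 and a_6 between them cover only {4, 7} — a naked pair. Remove those values from a_1, a_3.
Determined: a_2=8, a_5=2, a_7=1, a_8=5. The other variables each still have more than one consistent value. That makes 4.

4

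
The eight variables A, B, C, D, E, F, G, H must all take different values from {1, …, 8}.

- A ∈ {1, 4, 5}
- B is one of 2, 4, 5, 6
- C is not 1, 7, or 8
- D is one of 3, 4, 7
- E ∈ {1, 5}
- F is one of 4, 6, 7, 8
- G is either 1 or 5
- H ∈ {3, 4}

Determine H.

The 8 variables draw from only 8 values {1, 2, 3, 4, 5, 6, 7, 8}, so each is used; only F can be 8, hence F = 8.
The 7 still-open variables draw from only 7 values {1, 2, 3, 4, 5, 6, 7}, so each is used; only D can be 7, hence D = 7.
E and G share exactly the 2 values {1, 5}; by pigeonhole those values go to them, so strike 1, 5 from A, B, C.
A must be 4 (only option left). So B, C, H can't be 4.
So H = 3.

3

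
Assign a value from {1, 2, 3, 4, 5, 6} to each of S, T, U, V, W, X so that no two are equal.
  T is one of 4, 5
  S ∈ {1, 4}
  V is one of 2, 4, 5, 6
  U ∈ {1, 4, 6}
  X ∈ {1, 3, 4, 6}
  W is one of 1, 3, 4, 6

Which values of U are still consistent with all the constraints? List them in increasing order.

The 6 variables draw from only 6 values {1, 2, 3, 4, 5, 6}, so each is used; only V can be 2, hence V = 2.
The 5 still-open variables draw from only 5 values {1, 3, 4, 5, 6}, so each is used; only T can be 5, hence T = 5.
No further eliminations apply; U can still be any of 1, 4, 6.

1, 4, 6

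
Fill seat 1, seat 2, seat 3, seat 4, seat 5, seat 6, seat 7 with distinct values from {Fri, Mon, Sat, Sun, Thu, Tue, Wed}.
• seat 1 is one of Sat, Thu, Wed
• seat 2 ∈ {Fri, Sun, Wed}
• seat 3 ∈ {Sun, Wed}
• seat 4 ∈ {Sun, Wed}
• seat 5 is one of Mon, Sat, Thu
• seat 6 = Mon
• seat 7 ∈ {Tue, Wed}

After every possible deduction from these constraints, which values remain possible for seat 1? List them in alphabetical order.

Sat, Thu

seat 6's domain is down to {Mon}, so seat 6 = Mon. So seat 5 can't be Mon.
The 6 still-open variables together cover exactly {Fri, Sat, Sun, Thu, Tue, Wed} — 6 values for 6 variables — and Fri appears only in seat 2's list, so seat 2 = Fri.
The 5 still-open variables together cover exactly {Sat, Sun, Thu, Tue, Wed} — 5 values for 5 variables — and Tue appears only in seat 7's list, so seat 7 = Tue.
The 2 variables seat 3 and seat 4 are confined to {Sun, Wed}, which locks those values in; drop them from seat 1.
No further eliminations apply; seat 1 can still be any of Sat, Thu.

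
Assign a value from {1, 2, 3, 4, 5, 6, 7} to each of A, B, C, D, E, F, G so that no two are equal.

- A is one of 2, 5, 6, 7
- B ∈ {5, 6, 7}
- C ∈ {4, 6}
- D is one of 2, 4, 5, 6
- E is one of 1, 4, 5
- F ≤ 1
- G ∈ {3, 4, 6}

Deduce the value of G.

3

F must be 1 (only option left). Remove 1 from E.
Among the 6 still-open variables, 3 fits only G (and all 6 values in {2, 3, 4, 5, 6, 7} must be used), so G = 3.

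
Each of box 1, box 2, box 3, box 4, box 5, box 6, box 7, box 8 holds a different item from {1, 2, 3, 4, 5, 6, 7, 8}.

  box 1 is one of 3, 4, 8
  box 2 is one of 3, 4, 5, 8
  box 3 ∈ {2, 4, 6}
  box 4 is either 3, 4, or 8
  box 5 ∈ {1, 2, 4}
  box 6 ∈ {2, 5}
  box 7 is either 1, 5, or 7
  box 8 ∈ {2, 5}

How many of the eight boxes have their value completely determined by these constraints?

3

The 8 variables draw from only 8 values {1, 2, 3, 4, 5, 6, 7, 8}, so each is used; only box 3 can be 6, hence box 3 = 6.
The 7 still-open variables draw from only 7 values {1, 2, 3, 4, 5, 7, 8}, so each is used; only box 7 can be 7, hence box 7 = 7.
Among the 6 still-open variables, 1 fits only box 5 (and all 6 values in {1, 2, 3, 4, 5, 8} must be used), so box 5 = 1.
box 6 and box 8 share exactly the 2 values {2, 5}; by pigeonhole those values go to them, so strike 2, 5 from box 2.
Determined: box 3=6, box 5=1, box 7=7. The other boxes each still have more than one consistent value. That makes 3.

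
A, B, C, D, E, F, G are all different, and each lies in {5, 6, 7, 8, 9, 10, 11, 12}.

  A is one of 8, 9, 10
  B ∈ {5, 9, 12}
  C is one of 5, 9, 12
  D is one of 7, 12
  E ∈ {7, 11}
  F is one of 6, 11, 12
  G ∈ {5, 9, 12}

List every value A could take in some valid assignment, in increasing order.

The 3 variables B, C, G are confined to {5, 9, 12}, which locks those values in; drop them from A, D, F.
That leaves D = 7. Eliminate 7 elsewhere: E.
That leaves E = 11. Strike 11 from F.
That leaves F = 6.
No further eliminations apply; A can still be any of 8, 10.

8, 10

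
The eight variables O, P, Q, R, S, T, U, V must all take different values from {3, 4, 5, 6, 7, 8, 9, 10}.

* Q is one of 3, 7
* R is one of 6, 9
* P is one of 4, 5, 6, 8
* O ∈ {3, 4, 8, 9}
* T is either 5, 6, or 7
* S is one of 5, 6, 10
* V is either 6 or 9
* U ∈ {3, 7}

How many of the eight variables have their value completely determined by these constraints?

2

The 8 variables draw from only 8 values {3, 4, 5, 6, 7, 8, 9, 10}, so each is used; only S can be 10, hence S = 10.
Q and U share exactly the 2 values {3, 7}; by pigeonhole those values go to them, so strike 3, 7 from O, T.
R and V share exactly the 2 values {6, 9}; by pigeonhole those values go to them, so strike 6, 9 from O, P, T.
T has just one choice, so T = 5. Remove 5 from P.
Determined: S=10, T=5. The other variables each still have more than one consistent value. That makes 2.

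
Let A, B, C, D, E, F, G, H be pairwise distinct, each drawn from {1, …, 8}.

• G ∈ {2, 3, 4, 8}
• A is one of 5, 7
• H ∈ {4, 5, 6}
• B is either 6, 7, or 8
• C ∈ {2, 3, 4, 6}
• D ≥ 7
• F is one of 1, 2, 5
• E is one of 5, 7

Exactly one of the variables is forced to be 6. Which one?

Among the 8 variables, 1 fits only F (and all 8 values in {1, 2, 3, 4, 5, 6, 7, 8} must be used), so F = 1.
A and E share exactly the 2 values {5, 7}; by pigeonhole those values go to them, so strike 5, 7 from B, D, H.
D must be 8 (only option left). Remove 8 from B, G.
So 6 goes to B.

B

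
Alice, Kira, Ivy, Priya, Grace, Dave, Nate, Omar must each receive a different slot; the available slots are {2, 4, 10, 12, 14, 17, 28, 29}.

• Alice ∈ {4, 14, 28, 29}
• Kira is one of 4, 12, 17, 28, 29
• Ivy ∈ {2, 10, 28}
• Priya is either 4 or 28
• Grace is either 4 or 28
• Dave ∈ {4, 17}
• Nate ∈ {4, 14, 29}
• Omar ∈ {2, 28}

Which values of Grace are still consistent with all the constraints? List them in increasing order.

4, 28

The 8 variables together cover exactly {2, 4, 10, 12, 14, 17, 28, 29} — 8 values for 8 variables — and 10 appears only in Ivy's list, so Ivy = 10.
Among the 7 still-open variables, 2 fits only Omar (and all 7 values in {2, 4, 12, 14, 17, 28, 29} must be used), so Omar = 2.
The 6 still-open variables together cover exactly {4, 12, 14, 17, 28, 29} — 6 values for 6 variables — and 12 appears only in Kira's list, so Kira = 12.
The 5 still-open variables draw from only 5 values {4, 14, 17, 28, 29}, so each is used; only Dave can be 17, hence Dave = 17.
Priya and Grace share exactly the 2 values {4, 28}; by pigeonhole those values go to them, so strike 4, 28 from Alice, Nate.
No further eliminations apply; Grace can still be any of 4, 28.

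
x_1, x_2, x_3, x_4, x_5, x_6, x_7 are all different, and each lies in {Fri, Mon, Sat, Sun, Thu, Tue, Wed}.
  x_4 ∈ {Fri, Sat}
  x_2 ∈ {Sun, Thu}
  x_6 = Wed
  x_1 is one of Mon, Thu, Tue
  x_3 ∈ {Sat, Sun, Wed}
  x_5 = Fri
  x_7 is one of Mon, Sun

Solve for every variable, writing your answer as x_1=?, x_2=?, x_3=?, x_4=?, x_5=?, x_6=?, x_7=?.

x_5 must be Fri (only option left). Remove Fri from x_4.
x_6 has just one choice, so x_6 = Wed. Strike Wed from x_3.
That leaves x_4 = Sat. Strike Sat from x_3.
That leaves x_3 = Sun. Remove Sun from x_2, x_7.
That leaves x_7 = Mon. Strike Mon from x_1.
x_2's domain is down to {Thu}, so x_2 = Thu. Strike Thu from x_1.
x_1 must be Tue (only option left).

x_1=Tue, x_2=Thu, x_3=Sun, x_4=Sat, x_5=Fri, x_6=Wed, x_7=Mon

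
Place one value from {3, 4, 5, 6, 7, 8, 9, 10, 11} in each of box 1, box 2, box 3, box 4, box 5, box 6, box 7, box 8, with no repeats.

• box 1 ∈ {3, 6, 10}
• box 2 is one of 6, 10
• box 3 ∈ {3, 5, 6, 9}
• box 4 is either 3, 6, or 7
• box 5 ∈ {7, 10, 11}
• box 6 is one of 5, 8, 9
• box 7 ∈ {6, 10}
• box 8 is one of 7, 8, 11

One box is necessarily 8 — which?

The 2 variables box 2 and box 7 are confined to {6, 10}, which locks those values in; drop them from box 1, box 3, box 4, box 5.
box 1 must be 3 (only option left). So box 3, box 4 can't be 3.
box 4 has just one choice, so box 4 = 7. Eliminate 7 elsewhere: box 5, box 8.
box 5 has just one choice, so box 5 = 11. Eliminate 11 elsewhere: box 8.

box 8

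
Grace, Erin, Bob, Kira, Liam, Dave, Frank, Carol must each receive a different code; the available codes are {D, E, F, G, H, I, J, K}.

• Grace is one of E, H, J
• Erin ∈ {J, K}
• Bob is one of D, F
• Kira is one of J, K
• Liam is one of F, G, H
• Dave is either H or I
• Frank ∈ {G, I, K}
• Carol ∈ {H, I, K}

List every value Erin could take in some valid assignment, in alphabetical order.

The 8 variables draw from only 8 values {D, E, F, G, H, I, J, K}, so each is used; only Bob can be D, hence Bob = D.
Among the 7 still-open variables, E fits only Grace (and all 7 values in {E, F, G, H, I, J, K} must be used), so Grace = E.
The 6 still-open variables together cover exactly {F, G, H, I, J, K} — 6 values for 6 variables — and F appears only in Liam's list, so Liam = F.
The 5 still-open variables together cover exactly {G, H, I, J, K} — 5 values for 5 variables — and G appears only in Frank's list, so Frank = G.
Erin and Kira between them cover only {J, K} — a naked pair. Remove those values from Carol.
No further eliminations apply; Erin can still be any of J, K.

J, K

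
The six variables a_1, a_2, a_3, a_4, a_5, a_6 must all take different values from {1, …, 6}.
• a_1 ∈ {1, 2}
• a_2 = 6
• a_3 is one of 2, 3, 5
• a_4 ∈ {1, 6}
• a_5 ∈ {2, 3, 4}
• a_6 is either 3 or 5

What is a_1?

a_2 has just one choice, so a_2 = 6. Remove 6 from a_4.
That leaves a_4 = 1. So a_1 can't be 1.
So a_1 = 2.

2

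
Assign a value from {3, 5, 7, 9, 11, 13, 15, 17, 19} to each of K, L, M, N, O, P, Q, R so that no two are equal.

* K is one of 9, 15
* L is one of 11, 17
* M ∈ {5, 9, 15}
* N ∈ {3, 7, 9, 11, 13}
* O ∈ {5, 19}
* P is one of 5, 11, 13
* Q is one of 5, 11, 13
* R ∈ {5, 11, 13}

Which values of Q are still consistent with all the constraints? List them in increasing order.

P, Q, R share exactly the 3 values {5, 11, 13}; by pigeonhole those values go to them, so strike 5, 11, 13 from L, M, N, O.
That leaves L = 17.
O has just one choice, so O = 19.
The 2 variables K and M are confined to {9, 15}, which locks those values in; drop them from N.
No further eliminations apply; Q can still be any of 5, 11, 13.

5, 11, 13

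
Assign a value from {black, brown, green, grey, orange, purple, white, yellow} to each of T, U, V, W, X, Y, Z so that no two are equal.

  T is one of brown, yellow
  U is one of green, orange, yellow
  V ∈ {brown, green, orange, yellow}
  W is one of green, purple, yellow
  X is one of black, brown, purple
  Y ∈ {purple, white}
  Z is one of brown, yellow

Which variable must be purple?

Among the 7 variables, black fits only X (and all 7 values in {black, brown, green, orange, purple, white, yellow} must be used), so X = black.
The 6 still-open variables draw from only 6 values {brown, green, orange, purple, white, yellow}, so each is used; only Y can be white, hence Y = white.
The 5 still-open variables draw from only 5 values {brown, green, orange, purple, yellow}, so each is used; only W can be purple, hence W = purple.

W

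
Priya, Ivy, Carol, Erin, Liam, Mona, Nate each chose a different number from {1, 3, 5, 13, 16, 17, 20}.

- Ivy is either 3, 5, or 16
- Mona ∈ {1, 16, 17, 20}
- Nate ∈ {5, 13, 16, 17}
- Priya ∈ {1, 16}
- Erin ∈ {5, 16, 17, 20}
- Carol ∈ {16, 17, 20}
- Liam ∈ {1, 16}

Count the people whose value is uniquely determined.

Among the 7 variables, 3 fits only Ivy (and all 7 values in {1, 3, 5, 13, 16, 17, 20} must be used), so Ivy = 3.
The 6 still-open variables together cover exactly {1, 5, 13, 16, 17, 20} — 6 values for 6 variables — and 13 appears only in Nate's list, so Nate = 13.
The 5 still-open variables together cover exactly {1, 5, 16, 17, 20} — 5 values for 5 variables — and 5 appears only in Erin's list, so Erin = 5.
Priya and Liam between them cover only {1, 16} — a naked pair. Remove those values from Carol, Mona.
Determined: Ivy=3, Erin=5, Nate=13. The other people each still have more than one consistent value. That makes 3.

3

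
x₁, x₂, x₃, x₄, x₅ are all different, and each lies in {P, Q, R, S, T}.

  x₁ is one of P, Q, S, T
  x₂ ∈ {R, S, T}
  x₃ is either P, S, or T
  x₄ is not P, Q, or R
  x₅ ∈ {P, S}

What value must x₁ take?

Q

The 5 variables together cover exactly {P, Q, R, S, T} — 5 values for 5 variables — and Q appears only in x₁'s list, so x₁ = Q.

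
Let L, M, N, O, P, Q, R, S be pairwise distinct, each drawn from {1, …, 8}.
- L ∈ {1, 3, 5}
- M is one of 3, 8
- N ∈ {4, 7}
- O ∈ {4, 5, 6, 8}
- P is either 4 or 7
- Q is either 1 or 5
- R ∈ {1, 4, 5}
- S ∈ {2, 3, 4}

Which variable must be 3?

L

The 8 variables draw from only 8 values {1, 2, 3, 4, 5, 6, 7, 8}, so each is used; only S can be 2, hence S = 2.
The 7 still-open variables together cover exactly {1, 3, 4, 5, 6, 7, 8} — 7 values for 7 variables — and 6 appears only in O's list, so O = 6.
The 6 still-open variables draw from only 6 values {1, 3, 4, 5, 7, 8}, so each is used; only M can be 8, hence M = 8.
The 5 still-open variables together cover exactly {1, 3, 4, 5, 7} — 5 values for 5 variables — and 3 appears only in L's list, so L = 3.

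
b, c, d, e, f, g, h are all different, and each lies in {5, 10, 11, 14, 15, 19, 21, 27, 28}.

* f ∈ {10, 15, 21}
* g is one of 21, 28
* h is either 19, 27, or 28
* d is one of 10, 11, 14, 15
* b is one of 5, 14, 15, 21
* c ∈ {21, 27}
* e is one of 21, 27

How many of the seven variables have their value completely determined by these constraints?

The 2 variables c and e are confined to {21, 27}, which locks those values in; drop them from b, f, g, h.
That leaves g = 28. Eliminate 28 elsewhere: h.
h has just one choice, so h = 19.
Determined: g=28, h=19. The other variables each still have more than one consistent value. That makes 2.

2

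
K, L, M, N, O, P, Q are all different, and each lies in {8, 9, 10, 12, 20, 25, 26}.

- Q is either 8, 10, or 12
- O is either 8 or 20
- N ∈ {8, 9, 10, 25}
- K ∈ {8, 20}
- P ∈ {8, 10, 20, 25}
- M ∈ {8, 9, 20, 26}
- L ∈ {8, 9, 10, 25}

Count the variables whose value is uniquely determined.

The 7 variables draw from only 7 values {8, 9, 10, 12, 20, 25, 26}, so each is used; only Q can be 12, hence Q = 12.
Among the 6 still-open variables, 26 fits only M (and all 6 values in {8, 9, 10, 20, 25, 26} must be used), so M = 26.
The 2 variables K and O are confined to {8, 20}, which locks those values in; drop them from L, N, P.
Determined: M=26, Q=12. The other variables each still have more than one consistent value. That makes 2.

2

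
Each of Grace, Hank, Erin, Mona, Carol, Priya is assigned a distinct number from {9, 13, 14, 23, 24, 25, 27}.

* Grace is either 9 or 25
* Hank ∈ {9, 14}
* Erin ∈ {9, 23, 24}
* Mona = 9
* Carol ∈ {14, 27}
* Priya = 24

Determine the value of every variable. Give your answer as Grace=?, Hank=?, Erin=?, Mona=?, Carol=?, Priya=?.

Mona must be 9 (only option left). So Grace, Hank, Erin can't be 9.
That leaves Priya = 24. Strike 24 from Erin.
Grace's domain is down to {25}, so Grace = 25.
That leaves Hank = 14. Strike 14 from Carol.
That leaves Erin = 23.
Carol's domain is down to {27}, so Carol = 27.

Grace=25, Hank=14, Erin=23, Mona=9, Carol=27, Priya=24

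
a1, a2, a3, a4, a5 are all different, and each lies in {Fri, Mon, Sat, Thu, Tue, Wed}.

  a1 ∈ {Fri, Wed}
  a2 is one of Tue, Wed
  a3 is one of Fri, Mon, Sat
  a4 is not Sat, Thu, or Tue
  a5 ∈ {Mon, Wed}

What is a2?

Tue

The 5 variables draw from only 5 values {Fri, Mon, Sat, Tue, Wed}, so each is used; only a3 can be Sat, hence a3 = Sat.
Among the 4 still-open variables, Tue fits only a2 (and all 4 values in {Fri, Mon, Tue, Wed} must be used), so a2 = Tue.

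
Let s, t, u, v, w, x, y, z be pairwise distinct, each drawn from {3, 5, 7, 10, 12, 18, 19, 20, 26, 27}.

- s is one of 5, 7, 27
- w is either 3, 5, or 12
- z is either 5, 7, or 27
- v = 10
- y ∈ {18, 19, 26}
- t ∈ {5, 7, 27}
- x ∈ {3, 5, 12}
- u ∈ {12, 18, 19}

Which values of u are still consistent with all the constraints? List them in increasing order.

18, 19

v's domain is down to {10}, so v = 10.
The 3 variables s, t, z are confined to {5, 7, 27}, which locks those values in; drop them from w, x.
w and x share exactly the 2 values {3, 12}; by pigeonhole those values go to them, so strike 3, 12 from u.
No further eliminations apply; u can still be any of 18, 19.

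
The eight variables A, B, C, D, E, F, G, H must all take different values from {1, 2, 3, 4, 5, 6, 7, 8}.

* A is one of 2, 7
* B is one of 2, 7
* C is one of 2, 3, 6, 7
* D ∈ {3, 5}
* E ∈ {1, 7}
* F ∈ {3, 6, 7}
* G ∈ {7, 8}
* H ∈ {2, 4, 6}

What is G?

Among the 8 variables, 1 fits only E (and all 8 values in {1, 2, 3, 4, 5, 6, 7, 8} must be used), so E = 1.
Among the 7 still-open variables, 4 fits only H (and all 7 values in {2, 3, 4, 5, 6, 7, 8} must be used), so H = 4.
The 6 still-open variables together cover exactly {2, 3, 5, 6, 7, 8} — 6 values for 6 variables — and 5 appears only in D's list, so D = 5.
The 5 still-open variables draw from only 5 values {2, 3, 6, 7, 8}, so each is used; only G can be 8, hence G = 8.

8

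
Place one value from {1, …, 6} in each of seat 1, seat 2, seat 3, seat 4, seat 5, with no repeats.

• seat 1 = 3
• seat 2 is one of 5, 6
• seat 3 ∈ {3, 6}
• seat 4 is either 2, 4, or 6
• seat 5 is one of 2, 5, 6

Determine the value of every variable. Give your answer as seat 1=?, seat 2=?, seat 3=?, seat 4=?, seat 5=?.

seat 1=3, seat 2=5, seat 3=6, seat 4=4, seat 5=2

seat 1's domain is down to {3}, so seat 1 = 3. Remove 3 from seat 3.
seat 3 has just one choice, so seat 3 = 6. So seat 2, seat 4, seat 5 can't be 6.
seat 2 has just one choice, so seat 2 = 5. Remove 5 from seat 5.
seat 5's domain is down to {2}, so seat 5 = 2. So seat 4 can't be 2.
seat 4's domain is down to {4}, so seat 4 = 4.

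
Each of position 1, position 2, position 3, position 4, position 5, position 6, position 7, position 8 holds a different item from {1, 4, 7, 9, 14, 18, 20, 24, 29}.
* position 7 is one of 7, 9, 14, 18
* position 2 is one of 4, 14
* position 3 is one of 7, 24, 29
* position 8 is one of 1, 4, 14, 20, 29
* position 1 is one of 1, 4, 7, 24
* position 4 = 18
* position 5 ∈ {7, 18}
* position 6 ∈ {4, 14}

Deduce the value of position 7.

position 4 must be 18 (only option left). So position 5, position 7 can't be 18.
position 5's domain is down to {7}, so position 5 = 7. Eliminate 7 elsewhere: position 1, position 3, position 7.
The 2 variables position 2 and position 6 are confined to {4, 14}, which locks those values in; drop them from position 1, position 7, position 8.
So position 7 = 9.

9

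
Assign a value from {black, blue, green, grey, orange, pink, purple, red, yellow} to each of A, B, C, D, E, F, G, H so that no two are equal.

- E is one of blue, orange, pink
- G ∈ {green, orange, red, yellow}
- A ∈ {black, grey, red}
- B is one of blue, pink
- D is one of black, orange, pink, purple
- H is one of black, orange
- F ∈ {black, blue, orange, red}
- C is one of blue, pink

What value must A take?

grey

B and C share exactly the 2 values {blue, pink}; by pigeonhole those values go to them, so strike blue, pink from D, E, F.
E must be orange (only option left). Remove orange from D, F, G, H.
That leaves H = black. Strike black from A, D, F.
D's domain is down to {purple}, so D = purple.
F has just one choice, so F = red. So A, G can't be red.
So A = grey.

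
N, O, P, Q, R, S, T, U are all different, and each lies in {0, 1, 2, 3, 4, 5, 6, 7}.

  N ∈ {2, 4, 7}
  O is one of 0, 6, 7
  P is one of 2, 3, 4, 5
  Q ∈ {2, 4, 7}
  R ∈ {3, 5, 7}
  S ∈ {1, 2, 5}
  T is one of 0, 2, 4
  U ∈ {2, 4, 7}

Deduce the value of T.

0

The 8 variables draw from only 8 values {0, 1, 2, 3, 4, 5, 6, 7}, so each is used; only S can be 1, hence S = 1.
The 7 still-open variables together cover exactly {0, 2, 3, 4, 5, 6, 7} — 7 values for 7 variables — and 6 appears only in O's list, so O = 6.
Among the 6 still-open variables, 0 fits only T (and all 6 values in {0, 2, 3, 4, 5, 7} must be used), so T = 0.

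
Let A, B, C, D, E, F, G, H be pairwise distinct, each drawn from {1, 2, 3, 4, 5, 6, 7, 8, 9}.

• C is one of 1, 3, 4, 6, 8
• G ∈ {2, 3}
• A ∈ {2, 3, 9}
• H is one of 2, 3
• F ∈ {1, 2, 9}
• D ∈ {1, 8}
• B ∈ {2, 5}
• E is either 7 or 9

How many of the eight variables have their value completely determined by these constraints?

5

G and H between them cover only {2, 3} — a naked pair. Remove those values from A, B, C, F.
That leaves A = 9. Eliminate 9 elsewhere: E, F.
B must be 5 (only option left).
E must be 7 (only option left).
F's domain is down to {1}, so F = 1. Remove 1 from C, D.
D's domain is down to {8}, so D = 8. Strike 8 from C.
Determined: A=9, B=5, D=8, E=7, F=1. The other variables each still have more than one consistent value. That makes 5.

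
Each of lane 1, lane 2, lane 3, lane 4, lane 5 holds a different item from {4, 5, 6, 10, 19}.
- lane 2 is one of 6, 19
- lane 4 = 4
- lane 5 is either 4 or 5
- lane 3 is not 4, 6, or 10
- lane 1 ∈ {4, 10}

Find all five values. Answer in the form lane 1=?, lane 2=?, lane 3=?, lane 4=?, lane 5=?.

lane 4 has just one choice, so lane 4 = 4. Remove 4 from lane 1, lane 5.
That leaves lane 5 = 5. Strike 5 from lane 3.
lane 1 must be 10 (only option left).
That leaves lane 3 = 19. Strike 19 from lane 2.
That leaves lane 2 = 6.

lane 1=10, lane 2=6, lane 3=19, lane 4=4, lane 5=5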